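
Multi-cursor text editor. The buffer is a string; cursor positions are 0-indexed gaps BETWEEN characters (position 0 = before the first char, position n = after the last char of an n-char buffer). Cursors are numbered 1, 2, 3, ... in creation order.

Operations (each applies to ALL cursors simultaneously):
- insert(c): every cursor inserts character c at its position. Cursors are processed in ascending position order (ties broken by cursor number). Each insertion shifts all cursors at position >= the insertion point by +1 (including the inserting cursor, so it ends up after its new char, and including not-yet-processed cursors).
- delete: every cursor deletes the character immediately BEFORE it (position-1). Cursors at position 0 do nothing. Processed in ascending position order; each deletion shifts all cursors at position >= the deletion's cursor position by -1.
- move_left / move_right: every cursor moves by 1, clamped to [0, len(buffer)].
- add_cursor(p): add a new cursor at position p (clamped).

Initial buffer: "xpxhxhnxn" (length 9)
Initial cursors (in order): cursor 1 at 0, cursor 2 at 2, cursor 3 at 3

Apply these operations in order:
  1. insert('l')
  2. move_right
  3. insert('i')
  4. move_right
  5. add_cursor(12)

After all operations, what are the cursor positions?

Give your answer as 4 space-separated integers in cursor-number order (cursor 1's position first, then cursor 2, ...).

After op 1 (insert('l')): buffer="lxplxlhxhnxn" (len 12), cursors c1@1 c2@4 c3@6, authorship 1..2.3......
After op 2 (move_right): buffer="lxplxlhxhnxn" (len 12), cursors c1@2 c2@5 c3@7, authorship 1..2.3......
After op 3 (insert('i')): buffer="lxiplxilhixhnxn" (len 15), cursors c1@3 c2@7 c3@10, authorship 1.1.2.23.3.....
After op 4 (move_right): buffer="lxiplxilhixhnxn" (len 15), cursors c1@4 c2@8 c3@11, authorship 1.1.2.23.3.....
After op 5 (add_cursor(12)): buffer="lxiplxilhixhnxn" (len 15), cursors c1@4 c2@8 c3@11 c4@12, authorship 1.1.2.23.3.....

Answer: 4 8 11 12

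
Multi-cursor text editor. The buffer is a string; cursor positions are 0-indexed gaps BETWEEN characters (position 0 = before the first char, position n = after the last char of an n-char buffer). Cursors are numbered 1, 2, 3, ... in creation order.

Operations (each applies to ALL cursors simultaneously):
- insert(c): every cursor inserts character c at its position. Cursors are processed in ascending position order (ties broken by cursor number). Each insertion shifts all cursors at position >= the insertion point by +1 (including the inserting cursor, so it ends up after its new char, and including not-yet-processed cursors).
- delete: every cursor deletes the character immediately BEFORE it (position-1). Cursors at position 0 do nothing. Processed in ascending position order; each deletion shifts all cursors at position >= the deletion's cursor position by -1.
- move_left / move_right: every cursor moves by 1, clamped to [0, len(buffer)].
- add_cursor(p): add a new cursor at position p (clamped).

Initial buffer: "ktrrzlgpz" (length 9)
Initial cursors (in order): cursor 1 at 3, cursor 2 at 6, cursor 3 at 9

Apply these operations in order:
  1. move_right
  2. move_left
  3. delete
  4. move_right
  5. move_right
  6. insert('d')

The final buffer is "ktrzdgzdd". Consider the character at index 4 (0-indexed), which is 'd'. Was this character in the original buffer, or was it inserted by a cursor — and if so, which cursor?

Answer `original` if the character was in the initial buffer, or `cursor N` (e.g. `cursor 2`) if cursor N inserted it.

Answer: cursor 1

Derivation:
After op 1 (move_right): buffer="ktrrzlgpz" (len 9), cursors c1@4 c2@7 c3@9, authorship .........
After op 2 (move_left): buffer="ktrrzlgpz" (len 9), cursors c1@3 c2@6 c3@8, authorship .........
After op 3 (delete): buffer="ktrzgz" (len 6), cursors c1@2 c2@4 c3@5, authorship ......
After op 4 (move_right): buffer="ktrzgz" (len 6), cursors c1@3 c2@5 c3@6, authorship ......
After op 5 (move_right): buffer="ktrzgz" (len 6), cursors c1@4 c2@6 c3@6, authorship ......
After op 6 (insert('d')): buffer="ktrzdgzdd" (len 9), cursors c1@5 c2@9 c3@9, authorship ....1..23
Authorship (.=original, N=cursor N): . . . . 1 . . 2 3
Index 4: author = 1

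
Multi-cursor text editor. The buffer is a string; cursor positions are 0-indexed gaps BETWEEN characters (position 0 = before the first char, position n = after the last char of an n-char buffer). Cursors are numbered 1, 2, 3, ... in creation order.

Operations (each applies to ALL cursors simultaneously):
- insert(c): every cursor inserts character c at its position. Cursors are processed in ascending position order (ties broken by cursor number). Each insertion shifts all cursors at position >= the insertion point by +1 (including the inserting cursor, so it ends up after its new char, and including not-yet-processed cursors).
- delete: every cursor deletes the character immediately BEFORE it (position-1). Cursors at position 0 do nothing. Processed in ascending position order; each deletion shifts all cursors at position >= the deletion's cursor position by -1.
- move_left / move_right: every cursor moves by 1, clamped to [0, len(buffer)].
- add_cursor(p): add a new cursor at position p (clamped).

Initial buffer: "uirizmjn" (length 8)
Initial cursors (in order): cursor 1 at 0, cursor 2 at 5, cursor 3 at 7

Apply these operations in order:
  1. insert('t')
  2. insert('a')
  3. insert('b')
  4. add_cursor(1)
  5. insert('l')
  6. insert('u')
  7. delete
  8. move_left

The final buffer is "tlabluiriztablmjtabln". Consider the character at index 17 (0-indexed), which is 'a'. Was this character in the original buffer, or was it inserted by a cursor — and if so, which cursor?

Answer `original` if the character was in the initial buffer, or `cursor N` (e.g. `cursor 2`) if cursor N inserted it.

After op 1 (insert('t')): buffer="tuiriztmjtn" (len 11), cursors c1@1 c2@7 c3@10, authorship 1.....2..3.
After op 2 (insert('a')): buffer="tauiriztamjtan" (len 14), cursors c1@2 c2@9 c3@13, authorship 11.....22..33.
After op 3 (insert('b')): buffer="tabuiriztabmjtabn" (len 17), cursors c1@3 c2@11 c3@16, authorship 111.....222..333.
After op 4 (add_cursor(1)): buffer="tabuiriztabmjtabn" (len 17), cursors c4@1 c1@3 c2@11 c3@16, authorship 111.....222..333.
After op 5 (insert('l')): buffer="tlabluiriztablmjtabln" (len 21), cursors c4@2 c1@5 c2@14 c3@20, authorship 14111.....2222..3333.
After op 6 (insert('u')): buffer="tluabluuiriztablumjtablun" (len 25), cursors c4@3 c1@7 c2@17 c3@24, authorship 1441111.....22222..33333.
After op 7 (delete): buffer="tlabluiriztablmjtabln" (len 21), cursors c4@2 c1@5 c2@14 c3@20, authorship 14111.....2222..3333.
After op 8 (move_left): buffer="tlabluiriztablmjtabln" (len 21), cursors c4@1 c1@4 c2@13 c3@19, authorship 14111.....2222..3333.
Authorship (.=original, N=cursor N): 1 4 1 1 1 . . . . . 2 2 2 2 . . 3 3 3 3 .
Index 17: author = 3

Answer: cursor 3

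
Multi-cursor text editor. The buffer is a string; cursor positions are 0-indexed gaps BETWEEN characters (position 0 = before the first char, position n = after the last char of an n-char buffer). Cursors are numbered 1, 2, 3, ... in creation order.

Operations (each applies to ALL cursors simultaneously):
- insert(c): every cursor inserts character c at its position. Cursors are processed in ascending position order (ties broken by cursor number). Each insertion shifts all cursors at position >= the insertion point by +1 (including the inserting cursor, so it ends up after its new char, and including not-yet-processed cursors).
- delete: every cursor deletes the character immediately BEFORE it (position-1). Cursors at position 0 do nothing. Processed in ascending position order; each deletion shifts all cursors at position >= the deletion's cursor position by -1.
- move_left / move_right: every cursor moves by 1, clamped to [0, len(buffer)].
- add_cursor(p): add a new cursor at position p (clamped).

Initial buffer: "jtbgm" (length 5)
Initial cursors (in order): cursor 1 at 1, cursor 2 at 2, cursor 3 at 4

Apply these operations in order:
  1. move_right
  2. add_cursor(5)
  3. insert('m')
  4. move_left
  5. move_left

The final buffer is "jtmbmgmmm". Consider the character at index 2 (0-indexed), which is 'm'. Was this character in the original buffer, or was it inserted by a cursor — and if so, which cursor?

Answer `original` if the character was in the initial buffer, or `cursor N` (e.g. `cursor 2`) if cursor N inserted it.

Answer: cursor 1

Derivation:
After op 1 (move_right): buffer="jtbgm" (len 5), cursors c1@2 c2@3 c3@5, authorship .....
After op 2 (add_cursor(5)): buffer="jtbgm" (len 5), cursors c1@2 c2@3 c3@5 c4@5, authorship .....
After op 3 (insert('m')): buffer="jtmbmgmmm" (len 9), cursors c1@3 c2@5 c3@9 c4@9, authorship ..1.2..34
After op 4 (move_left): buffer="jtmbmgmmm" (len 9), cursors c1@2 c2@4 c3@8 c4@8, authorship ..1.2..34
After op 5 (move_left): buffer="jtmbmgmmm" (len 9), cursors c1@1 c2@3 c3@7 c4@7, authorship ..1.2..34
Authorship (.=original, N=cursor N): . . 1 . 2 . . 3 4
Index 2: author = 1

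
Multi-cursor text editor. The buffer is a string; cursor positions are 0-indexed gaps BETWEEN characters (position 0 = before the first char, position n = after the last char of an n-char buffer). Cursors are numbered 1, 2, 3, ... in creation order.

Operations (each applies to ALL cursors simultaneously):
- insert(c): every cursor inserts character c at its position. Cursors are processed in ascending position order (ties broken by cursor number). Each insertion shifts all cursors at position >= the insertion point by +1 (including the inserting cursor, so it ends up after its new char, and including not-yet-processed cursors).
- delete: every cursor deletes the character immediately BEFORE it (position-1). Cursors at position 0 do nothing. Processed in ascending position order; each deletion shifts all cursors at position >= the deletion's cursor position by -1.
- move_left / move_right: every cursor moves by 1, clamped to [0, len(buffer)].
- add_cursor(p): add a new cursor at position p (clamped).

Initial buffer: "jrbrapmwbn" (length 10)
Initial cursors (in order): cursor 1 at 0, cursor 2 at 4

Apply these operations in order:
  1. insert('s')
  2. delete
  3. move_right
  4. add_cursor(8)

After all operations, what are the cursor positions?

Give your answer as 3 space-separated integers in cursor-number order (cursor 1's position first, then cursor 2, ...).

Answer: 1 5 8

Derivation:
After op 1 (insert('s')): buffer="sjrbrsapmwbn" (len 12), cursors c1@1 c2@6, authorship 1....2......
After op 2 (delete): buffer="jrbrapmwbn" (len 10), cursors c1@0 c2@4, authorship ..........
After op 3 (move_right): buffer="jrbrapmwbn" (len 10), cursors c1@1 c2@5, authorship ..........
After op 4 (add_cursor(8)): buffer="jrbrapmwbn" (len 10), cursors c1@1 c2@5 c3@8, authorship ..........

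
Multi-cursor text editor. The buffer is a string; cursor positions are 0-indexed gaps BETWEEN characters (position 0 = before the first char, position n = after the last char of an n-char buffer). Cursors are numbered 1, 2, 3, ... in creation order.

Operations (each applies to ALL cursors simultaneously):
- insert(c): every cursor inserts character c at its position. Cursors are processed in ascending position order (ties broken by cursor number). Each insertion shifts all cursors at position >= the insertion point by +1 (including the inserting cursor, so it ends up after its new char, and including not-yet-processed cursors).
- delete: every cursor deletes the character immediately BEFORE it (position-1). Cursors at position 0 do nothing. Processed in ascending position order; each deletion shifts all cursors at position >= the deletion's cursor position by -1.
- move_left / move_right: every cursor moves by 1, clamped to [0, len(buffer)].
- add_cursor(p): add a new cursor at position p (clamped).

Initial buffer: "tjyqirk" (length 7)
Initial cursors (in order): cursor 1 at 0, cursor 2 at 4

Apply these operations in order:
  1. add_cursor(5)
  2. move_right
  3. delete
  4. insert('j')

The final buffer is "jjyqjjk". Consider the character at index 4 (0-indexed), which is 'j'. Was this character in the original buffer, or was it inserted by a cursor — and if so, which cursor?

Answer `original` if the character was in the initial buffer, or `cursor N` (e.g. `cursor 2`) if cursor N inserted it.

After op 1 (add_cursor(5)): buffer="tjyqirk" (len 7), cursors c1@0 c2@4 c3@5, authorship .......
After op 2 (move_right): buffer="tjyqirk" (len 7), cursors c1@1 c2@5 c3@6, authorship .......
After op 3 (delete): buffer="jyqk" (len 4), cursors c1@0 c2@3 c3@3, authorship ....
After op 4 (insert('j')): buffer="jjyqjjk" (len 7), cursors c1@1 c2@6 c3@6, authorship 1...23.
Authorship (.=original, N=cursor N): 1 . . . 2 3 .
Index 4: author = 2

Answer: cursor 2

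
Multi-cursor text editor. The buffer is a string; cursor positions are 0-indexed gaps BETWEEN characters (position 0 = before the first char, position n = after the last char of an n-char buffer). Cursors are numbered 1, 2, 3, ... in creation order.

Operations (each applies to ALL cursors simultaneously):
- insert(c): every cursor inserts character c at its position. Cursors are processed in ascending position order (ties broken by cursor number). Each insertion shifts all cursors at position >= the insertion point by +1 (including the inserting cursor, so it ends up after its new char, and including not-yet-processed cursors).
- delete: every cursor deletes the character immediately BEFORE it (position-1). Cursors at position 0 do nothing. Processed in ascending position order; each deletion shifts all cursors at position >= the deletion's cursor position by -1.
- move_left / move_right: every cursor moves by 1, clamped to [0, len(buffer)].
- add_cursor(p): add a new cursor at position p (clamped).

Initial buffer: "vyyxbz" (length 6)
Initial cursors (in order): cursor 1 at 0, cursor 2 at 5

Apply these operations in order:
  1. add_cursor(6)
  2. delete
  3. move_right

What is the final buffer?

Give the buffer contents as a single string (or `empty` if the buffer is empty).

After op 1 (add_cursor(6)): buffer="vyyxbz" (len 6), cursors c1@0 c2@5 c3@6, authorship ......
After op 2 (delete): buffer="vyyx" (len 4), cursors c1@0 c2@4 c3@4, authorship ....
After op 3 (move_right): buffer="vyyx" (len 4), cursors c1@1 c2@4 c3@4, authorship ....

Answer: vyyx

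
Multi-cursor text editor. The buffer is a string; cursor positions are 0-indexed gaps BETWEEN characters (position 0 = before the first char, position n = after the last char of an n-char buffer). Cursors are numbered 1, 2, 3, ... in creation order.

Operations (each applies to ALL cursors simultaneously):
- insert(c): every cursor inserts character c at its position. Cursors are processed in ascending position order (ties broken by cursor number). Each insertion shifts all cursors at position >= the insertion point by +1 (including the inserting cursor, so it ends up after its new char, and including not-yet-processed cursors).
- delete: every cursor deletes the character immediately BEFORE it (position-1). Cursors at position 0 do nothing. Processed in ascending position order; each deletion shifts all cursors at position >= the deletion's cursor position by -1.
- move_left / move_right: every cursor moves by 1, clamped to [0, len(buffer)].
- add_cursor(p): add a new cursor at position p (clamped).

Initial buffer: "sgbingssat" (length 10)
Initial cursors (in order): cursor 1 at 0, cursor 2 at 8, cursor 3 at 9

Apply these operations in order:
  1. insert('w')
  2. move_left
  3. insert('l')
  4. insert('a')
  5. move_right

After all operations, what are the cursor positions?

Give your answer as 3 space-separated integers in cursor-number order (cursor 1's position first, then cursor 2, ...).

Answer: 3 14 18

Derivation:
After op 1 (insert('w')): buffer="wsgbingsswawt" (len 13), cursors c1@1 c2@10 c3@12, authorship 1........2.3.
After op 2 (move_left): buffer="wsgbingsswawt" (len 13), cursors c1@0 c2@9 c3@11, authorship 1........2.3.
After op 3 (insert('l')): buffer="lwsgbingsslwalwt" (len 16), cursors c1@1 c2@11 c3@14, authorship 11........22.33.
After op 4 (insert('a')): buffer="lawsgbingsslawalawt" (len 19), cursors c1@2 c2@13 c3@17, authorship 111........222.333.
After op 5 (move_right): buffer="lawsgbingsslawalawt" (len 19), cursors c1@3 c2@14 c3@18, authorship 111........222.333.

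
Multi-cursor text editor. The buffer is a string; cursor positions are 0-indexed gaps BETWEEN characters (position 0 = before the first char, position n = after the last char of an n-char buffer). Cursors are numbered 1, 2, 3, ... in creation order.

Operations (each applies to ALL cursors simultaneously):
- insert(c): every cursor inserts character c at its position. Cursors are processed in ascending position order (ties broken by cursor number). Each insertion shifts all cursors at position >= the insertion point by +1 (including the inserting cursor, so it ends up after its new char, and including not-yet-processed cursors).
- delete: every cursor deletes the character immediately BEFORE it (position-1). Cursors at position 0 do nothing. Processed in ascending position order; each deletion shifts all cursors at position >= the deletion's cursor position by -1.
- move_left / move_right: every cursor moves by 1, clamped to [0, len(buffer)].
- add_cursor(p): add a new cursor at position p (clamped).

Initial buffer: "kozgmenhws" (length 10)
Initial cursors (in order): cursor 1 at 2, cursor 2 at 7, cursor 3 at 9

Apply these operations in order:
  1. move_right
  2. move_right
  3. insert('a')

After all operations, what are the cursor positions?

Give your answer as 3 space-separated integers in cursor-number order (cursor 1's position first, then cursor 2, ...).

After op 1 (move_right): buffer="kozgmenhws" (len 10), cursors c1@3 c2@8 c3@10, authorship ..........
After op 2 (move_right): buffer="kozgmenhws" (len 10), cursors c1@4 c2@9 c3@10, authorship ..........
After op 3 (insert('a')): buffer="kozgamenhwasa" (len 13), cursors c1@5 c2@11 c3@13, authorship ....1.....2.3

Answer: 5 11 13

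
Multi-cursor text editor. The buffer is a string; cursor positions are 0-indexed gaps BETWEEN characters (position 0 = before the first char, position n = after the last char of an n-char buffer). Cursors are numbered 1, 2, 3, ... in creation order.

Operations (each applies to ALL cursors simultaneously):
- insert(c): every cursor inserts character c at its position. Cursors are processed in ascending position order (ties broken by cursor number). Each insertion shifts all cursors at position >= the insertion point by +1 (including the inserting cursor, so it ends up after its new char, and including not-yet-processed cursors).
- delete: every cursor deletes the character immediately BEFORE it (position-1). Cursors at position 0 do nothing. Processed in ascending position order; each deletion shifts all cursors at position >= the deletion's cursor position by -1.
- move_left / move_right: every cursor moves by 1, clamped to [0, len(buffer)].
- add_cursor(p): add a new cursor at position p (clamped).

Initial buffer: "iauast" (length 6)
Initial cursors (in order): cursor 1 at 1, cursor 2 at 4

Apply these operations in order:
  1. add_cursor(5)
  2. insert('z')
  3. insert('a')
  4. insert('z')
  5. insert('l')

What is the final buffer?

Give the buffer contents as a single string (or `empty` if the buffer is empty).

Answer: izazlauazazlszazlt

Derivation:
After op 1 (add_cursor(5)): buffer="iauast" (len 6), cursors c1@1 c2@4 c3@5, authorship ......
After op 2 (insert('z')): buffer="izauazszt" (len 9), cursors c1@2 c2@6 c3@8, authorship .1...2.3.
After op 3 (insert('a')): buffer="izaauazaszat" (len 12), cursors c1@3 c2@8 c3@11, authorship .11...22.33.
After op 4 (insert('z')): buffer="izazauazazszazt" (len 15), cursors c1@4 c2@10 c3@14, authorship .111...222.333.
After op 5 (insert('l')): buffer="izazlauazazlszazlt" (len 18), cursors c1@5 c2@12 c3@17, authorship .1111...2222.3333.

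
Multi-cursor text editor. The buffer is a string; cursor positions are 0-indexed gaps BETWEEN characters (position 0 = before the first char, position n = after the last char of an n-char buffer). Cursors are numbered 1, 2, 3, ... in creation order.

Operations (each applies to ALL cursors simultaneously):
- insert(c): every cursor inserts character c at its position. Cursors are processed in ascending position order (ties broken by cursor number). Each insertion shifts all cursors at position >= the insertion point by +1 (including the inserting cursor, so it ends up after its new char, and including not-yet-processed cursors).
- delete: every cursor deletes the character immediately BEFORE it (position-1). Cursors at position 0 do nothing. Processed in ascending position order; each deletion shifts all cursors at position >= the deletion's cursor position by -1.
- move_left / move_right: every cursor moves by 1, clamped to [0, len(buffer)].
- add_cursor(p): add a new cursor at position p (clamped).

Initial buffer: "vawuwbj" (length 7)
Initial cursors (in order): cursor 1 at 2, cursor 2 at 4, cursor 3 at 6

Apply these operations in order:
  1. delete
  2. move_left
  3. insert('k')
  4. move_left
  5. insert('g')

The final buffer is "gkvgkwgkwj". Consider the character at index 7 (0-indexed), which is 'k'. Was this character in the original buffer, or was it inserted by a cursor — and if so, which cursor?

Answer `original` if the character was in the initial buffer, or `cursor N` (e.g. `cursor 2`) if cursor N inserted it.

After op 1 (delete): buffer="vwwj" (len 4), cursors c1@1 c2@2 c3@3, authorship ....
After op 2 (move_left): buffer="vwwj" (len 4), cursors c1@0 c2@1 c3@2, authorship ....
After op 3 (insert('k')): buffer="kvkwkwj" (len 7), cursors c1@1 c2@3 c3@5, authorship 1.2.3..
After op 4 (move_left): buffer="kvkwkwj" (len 7), cursors c1@0 c2@2 c3@4, authorship 1.2.3..
After op 5 (insert('g')): buffer="gkvgkwgkwj" (len 10), cursors c1@1 c2@4 c3@7, authorship 11.22.33..
Authorship (.=original, N=cursor N): 1 1 . 2 2 . 3 3 . .
Index 7: author = 3

Answer: cursor 3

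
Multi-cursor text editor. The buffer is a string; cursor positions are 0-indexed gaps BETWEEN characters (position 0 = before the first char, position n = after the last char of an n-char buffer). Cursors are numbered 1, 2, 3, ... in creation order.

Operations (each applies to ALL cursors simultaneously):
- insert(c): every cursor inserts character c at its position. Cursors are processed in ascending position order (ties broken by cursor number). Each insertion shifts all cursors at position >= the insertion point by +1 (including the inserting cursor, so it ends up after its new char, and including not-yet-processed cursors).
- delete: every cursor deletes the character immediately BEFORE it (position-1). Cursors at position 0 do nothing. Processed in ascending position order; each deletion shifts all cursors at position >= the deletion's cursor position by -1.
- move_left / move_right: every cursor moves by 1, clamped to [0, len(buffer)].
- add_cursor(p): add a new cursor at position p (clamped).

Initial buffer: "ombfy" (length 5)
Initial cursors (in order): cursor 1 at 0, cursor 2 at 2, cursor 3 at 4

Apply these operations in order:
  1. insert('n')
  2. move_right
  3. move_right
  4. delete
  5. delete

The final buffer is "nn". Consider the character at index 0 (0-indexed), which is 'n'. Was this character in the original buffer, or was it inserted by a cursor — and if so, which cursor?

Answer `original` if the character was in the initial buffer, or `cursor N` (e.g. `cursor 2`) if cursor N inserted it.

After op 1 (insert('n')): buffer="nomnbfny" (len 8), cursors c1@1 c2@4 c3@7, authorship 1..2..3.
After op 2 (move_right): buffer="nomnbfny" (len 8), cursors c1@2 c2@5 c3@8, authorship 1..2..3.
After op 3 (move_right): buffer="nomnbfny" (len 8), cursors c1@3 c2@6 c3@8, authorship 1..2..3.
After op 4 (delete): buffer="nonbn" (len 5), cursors c1@2 c2@4 c3@5, authorship 1.2.3
After op 5 (delete): buffer="nn" (len 2), cursors c1@1 c2@2 c3@2, authorship 12
Authorship (.=original, N=cursor N): 1 2
Index 0: author = 1

Answer: cursor 1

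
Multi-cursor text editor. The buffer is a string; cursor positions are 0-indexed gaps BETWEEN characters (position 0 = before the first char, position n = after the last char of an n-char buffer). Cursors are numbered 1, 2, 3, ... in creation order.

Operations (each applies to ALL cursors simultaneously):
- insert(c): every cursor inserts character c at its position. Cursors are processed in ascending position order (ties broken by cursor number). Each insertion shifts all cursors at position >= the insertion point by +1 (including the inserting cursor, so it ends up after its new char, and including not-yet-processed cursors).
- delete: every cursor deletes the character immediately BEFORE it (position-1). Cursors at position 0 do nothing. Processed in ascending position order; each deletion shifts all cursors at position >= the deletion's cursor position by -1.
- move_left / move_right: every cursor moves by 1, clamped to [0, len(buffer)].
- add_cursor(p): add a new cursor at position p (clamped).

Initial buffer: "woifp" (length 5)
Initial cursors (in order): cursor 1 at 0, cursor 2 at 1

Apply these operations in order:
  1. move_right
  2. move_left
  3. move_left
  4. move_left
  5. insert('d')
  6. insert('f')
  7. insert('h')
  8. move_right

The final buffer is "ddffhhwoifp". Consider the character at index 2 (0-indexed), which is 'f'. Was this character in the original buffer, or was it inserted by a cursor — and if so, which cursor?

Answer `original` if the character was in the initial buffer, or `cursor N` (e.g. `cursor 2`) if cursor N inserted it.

Answer: cursor 1

Derivation:
After op 1 (move_right): buffer="woifp" (len 5), cursors c1@1 c2@2, authorship .....
After op 2 (move_left): buffer="woifp" (len 5), cursors c1@0 c2@1, authorship .....
After op 3 (move_left): buffer="woifp" (len 5), cursors c1@0 c2@0, authorship .....
After op 4 (move_left): buffer="woifp" (len 5), cursors c1@0 c2@0, authorship .....
After op 5 (insert('d')): buffer="ddwoifp" (len 7), cursors c1@2 c2@2, authorship 12.....
After op 6 (insert('f')): buffer="ddffwoifp" (len 9), cursors c1@4 c2@4, authorship 1212.....
After op 7 (insert('h')): buffer="ddffhhwoifp" (len 11), cursors c1@6 c2@6, authorship 121212.....
After op 8 (move_right): buffer="ddffhhwoifp" (len 11), cursors c1@7 c2@7, authorship 121212.....
Authorship (.=original, N=cursor N): 1 2 1 2 1 2 . . . . .
Index 2: author = 1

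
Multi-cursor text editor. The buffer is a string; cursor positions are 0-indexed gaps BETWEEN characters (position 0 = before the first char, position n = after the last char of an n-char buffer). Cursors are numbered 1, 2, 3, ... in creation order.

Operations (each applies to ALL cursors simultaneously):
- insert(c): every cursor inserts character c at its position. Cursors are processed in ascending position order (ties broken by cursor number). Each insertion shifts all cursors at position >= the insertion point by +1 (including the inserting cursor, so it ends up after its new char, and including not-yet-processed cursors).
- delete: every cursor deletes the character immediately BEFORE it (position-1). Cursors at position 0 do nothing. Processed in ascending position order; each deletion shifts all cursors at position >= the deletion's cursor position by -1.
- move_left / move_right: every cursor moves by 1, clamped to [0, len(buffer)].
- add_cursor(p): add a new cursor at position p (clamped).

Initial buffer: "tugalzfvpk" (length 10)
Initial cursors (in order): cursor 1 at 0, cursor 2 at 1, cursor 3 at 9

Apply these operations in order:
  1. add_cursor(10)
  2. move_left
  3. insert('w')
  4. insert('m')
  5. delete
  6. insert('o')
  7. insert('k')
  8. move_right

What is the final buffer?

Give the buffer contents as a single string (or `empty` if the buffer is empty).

Answer: wwookktugalzfvwokpwokk

Derivation:
After op 1 (add_cursor(10)): buffer="tugalzfvpk" (len 10), cursors c1@0 c2@1 c3@9 c4@10, authorship ..........
After op 2 (move_left): buffer="tugalzfvpk" (len 10), cursors c1@0 c2@0 c3@8 c4@9, authorship ..........
After op 3 (insert('w')): buffer="wwtugalzfvwpwk" (len 14), cursors c1@2 c2@2 c3@11 c4@13, authorship 12........3.4.
After op 4 (insert('m')): buffer="wwmmtugalzfvwmpwmk" (len 18), cursors c1@4 c2@4 c3@14 c4@17, authorship 1212........33.44.
After op 5 (delete): buffer="wwtugalzfvwpwk" (len 14), cursors c1@2 c2@2 c3@11 c4@13, authorship 12........3.4.
After op 6 (insert('o')): buffer="wwootugalzfvwopwok" (len 18), cursors c1@4 c2@4 c3@14 c4@17, authorship 1212........33.44.
After op 7 (insert('k')): buffer="wwookktugalzfvwokpwokk" (len 22), cursors c1@6 c2@6 c3@17 c4@21, authorship 121212........333.444.
After op 8 (move_right): buffer="wwookktugalzfvwokpwokk" (len 22), cursors c1@7 c2@7 c3@18 c4@22, authorship 121212........333.444.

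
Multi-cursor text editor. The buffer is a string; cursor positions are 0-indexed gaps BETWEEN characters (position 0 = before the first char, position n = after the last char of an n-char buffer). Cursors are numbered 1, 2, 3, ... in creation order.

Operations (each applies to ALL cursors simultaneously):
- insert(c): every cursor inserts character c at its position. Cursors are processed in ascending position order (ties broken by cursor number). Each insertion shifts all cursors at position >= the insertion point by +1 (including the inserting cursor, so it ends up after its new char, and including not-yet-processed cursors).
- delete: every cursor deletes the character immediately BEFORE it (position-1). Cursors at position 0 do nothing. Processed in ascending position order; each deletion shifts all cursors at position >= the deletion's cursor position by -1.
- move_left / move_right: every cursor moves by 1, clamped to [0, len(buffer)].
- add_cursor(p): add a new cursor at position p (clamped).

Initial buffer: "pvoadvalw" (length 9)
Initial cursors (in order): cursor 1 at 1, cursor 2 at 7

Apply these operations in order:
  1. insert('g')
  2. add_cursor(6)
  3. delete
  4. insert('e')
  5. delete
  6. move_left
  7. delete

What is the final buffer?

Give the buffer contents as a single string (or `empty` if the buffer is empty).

Answer: pvaalw

Derivation:
After op 1 (insert('g')): buffer="pgvoadvaglw" (len 11), cursors c1@2 c2@9, authorship .1......2..
After op 2 (add_cursor(6)): buffer="pgvoadvaglw" (len 11), cursors c1@2 c3@6 c2@9, authorship .1......2..
After op 3 (delete): buffer="pvoavalw" (len 8), cursors c1@1 c3@4 c2@6, authorship ........
After op 4 (insert('e')): buffer="pevoaevaelw" (len 11), cursors c1@2 c3@6 c2@9, authorship .1...3..2..
After op 5 (delete): buffer="pvoavalw" (len 8), cursors c1@1 c3@4 c2@6, authorship ........
After op 6 (move_left): buffer="pvoavalw" (len 8), cursors c1@0 c3@3 c2@5, authorship ........
After op 7 (delete): buffer="pvaalw" (len 6), cursors c1@0 c3@2 c2@3, authorship ......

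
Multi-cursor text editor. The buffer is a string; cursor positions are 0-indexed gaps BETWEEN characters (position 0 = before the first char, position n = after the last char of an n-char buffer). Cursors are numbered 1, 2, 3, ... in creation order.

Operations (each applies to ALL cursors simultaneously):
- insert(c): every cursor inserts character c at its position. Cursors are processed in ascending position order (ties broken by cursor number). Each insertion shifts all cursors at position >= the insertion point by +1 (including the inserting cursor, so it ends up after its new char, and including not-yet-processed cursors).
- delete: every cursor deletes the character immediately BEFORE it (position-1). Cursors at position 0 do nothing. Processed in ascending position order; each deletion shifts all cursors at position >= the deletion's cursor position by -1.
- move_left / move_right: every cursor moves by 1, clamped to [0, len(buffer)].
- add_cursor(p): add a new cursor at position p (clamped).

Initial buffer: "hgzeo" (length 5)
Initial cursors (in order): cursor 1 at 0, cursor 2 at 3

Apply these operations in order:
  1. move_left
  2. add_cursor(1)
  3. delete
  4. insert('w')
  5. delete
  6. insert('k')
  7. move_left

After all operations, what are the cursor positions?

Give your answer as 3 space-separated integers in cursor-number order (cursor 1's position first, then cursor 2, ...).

Answer: 2 2 2

Derivation:
After op 1 (move_left): buffer="hgzeo" (len 5), cursors c1@0 c2@2, authorship .....
After op 2 (add_cursor(1)): buffer="hgzeo" (len 5), cursors c1@0 c3@1 c2@2, authorship .....
After op 3 (delete): buffer="zeo" (len 3), cursors c1@0 c2@0 c3@0, authorship ...
After op 4 (insert('w')): buffer="wwwzeo" (len 6), cursors c1@3 c2@3 c3@3, authorship 123...
After op 5 (delete): buffer="zeo" (len 3), cursors c1@0 c2@0 c3@0, authorship ...
After op 6 (insert('k')): buffer="kkkzeo" (len 6), cursors c1@3 c2@3 c3@3, authorship 123...
After op 7 (move_left): buffer="kkkzeo" (len 6), cursors c1@2 c2@2 c3@2, authorship 123...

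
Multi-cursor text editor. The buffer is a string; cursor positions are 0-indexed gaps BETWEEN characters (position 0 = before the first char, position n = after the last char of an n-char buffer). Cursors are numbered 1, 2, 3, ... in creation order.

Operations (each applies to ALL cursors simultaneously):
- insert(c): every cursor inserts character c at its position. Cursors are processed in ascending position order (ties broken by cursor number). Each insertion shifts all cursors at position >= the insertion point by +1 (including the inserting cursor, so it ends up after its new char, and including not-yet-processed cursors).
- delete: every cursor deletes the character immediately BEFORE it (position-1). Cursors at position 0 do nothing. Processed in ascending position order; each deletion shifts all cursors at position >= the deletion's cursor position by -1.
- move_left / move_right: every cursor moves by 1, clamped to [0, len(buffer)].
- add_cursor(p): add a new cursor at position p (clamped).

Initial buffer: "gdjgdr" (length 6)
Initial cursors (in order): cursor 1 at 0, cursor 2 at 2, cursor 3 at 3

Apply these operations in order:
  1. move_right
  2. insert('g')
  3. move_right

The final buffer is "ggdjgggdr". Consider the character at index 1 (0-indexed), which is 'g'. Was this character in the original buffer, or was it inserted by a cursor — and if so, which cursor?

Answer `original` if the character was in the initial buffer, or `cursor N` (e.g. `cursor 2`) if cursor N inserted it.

Answer: cursor 1

Derivation:
After op 1 (move_right): buffer="gdjgdr" (len 6), cursors c1@1 c2@3 c3@4, authorship ......
After op 2 (insert('g')): buffer="ggdjgggdr" (len 9), cursors c1@2 c2@5 c3@7, authorship .1..2.3..
After op 3 (move_right): buffer="ggdjgggdr" (len 9), cursors c1@3 c2@6 c3@8, authorship .1..2.3..
Authorship (.=original, N=cursor N): . 1 . . 2 . 3 . .
Index 1: author = 1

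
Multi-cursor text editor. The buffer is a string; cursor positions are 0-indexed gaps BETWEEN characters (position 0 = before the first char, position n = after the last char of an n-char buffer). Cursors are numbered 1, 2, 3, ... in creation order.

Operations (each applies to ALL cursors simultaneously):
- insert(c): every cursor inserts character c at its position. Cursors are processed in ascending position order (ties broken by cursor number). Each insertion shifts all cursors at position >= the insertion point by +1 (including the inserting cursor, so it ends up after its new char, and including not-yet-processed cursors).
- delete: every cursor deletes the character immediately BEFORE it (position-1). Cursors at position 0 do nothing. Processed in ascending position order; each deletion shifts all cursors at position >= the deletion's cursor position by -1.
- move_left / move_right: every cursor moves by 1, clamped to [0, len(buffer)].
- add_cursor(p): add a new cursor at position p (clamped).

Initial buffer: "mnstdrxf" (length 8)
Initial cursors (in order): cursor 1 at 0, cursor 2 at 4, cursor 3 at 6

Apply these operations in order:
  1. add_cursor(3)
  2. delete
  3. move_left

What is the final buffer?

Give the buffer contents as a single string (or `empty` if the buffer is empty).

Answer: mndxf

Derivation:
After op 1 (add_cursor(3)): buffer="mnstdrxf" (len 8), cursors c1@0 c4@3 c2@4 c3@6, authorship ........
After op 2 (delete): buffer="mndxf" (len 5), cursors c1@0 c2@2 c4@2 c3@3, authorship .....
After op 3 (move_left): buffer="mndxf" (len 5), cursors c1@0 c2@1 c4@1 c3@2, authorship .....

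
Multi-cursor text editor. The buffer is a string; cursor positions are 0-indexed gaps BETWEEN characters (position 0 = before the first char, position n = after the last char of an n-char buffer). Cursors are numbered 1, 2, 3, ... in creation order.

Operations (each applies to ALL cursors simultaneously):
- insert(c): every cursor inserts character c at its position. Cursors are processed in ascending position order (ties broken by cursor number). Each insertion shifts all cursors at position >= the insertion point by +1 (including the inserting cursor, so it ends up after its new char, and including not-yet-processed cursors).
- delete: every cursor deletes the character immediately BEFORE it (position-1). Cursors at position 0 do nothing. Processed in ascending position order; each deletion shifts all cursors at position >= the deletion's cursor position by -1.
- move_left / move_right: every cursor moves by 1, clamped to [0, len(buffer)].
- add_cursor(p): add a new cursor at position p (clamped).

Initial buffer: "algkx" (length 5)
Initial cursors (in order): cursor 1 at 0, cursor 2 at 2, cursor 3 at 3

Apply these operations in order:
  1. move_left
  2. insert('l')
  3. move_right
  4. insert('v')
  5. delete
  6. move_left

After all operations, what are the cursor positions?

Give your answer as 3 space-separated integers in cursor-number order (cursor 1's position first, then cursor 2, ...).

After op 1 (move_left): buffer="algkx" (len 5), cursors c1@0 c2@1 c3@2, authorship .....
After op 2 (insert('l')): buffer="lalllgkx" (len 8), cursors c1@1 c2@3 c3@5, authorship 1.2.3...
After op 3 (move_right): buffer="lalllgkx" (len 8), cursors c1@2 c2@4 c3@6, authorship 1.2.3...
After op 4 (insert('v')): buffer="lavllvlgvkx" (len 11), cursors c1@3 c2@6 c3@9, authorship 1.12.23.3..
After op 5 (delete): buffer="lalllgkx" (len 8), cursors c1@2 c2@4 c3@6, authorship 1.2.3...
After op 6 (move_left): buffer="lalllgkx" (len 8), cursors c1@1 c2@3 c3@5, authorship 1.2.3...

Answer: 1 3 5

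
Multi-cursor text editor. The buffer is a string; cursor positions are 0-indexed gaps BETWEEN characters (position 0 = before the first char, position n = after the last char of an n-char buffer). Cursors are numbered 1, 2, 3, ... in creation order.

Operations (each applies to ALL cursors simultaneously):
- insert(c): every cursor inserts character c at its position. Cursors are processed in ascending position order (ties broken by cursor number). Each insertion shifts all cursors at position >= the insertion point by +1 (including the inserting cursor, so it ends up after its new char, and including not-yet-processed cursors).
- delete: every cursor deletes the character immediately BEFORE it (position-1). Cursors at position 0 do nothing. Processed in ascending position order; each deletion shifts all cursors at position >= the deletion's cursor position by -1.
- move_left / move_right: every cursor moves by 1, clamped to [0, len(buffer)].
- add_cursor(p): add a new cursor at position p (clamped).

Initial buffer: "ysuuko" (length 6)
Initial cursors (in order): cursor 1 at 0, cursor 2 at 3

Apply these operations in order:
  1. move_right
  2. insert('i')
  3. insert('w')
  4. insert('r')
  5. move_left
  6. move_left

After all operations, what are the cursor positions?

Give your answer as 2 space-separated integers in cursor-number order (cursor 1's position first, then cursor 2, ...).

After op 1 (move_right): buffer="ysuuko" (len 6), cursors c1@1 c2@4, authorship ......
After op 2 (insert('i')): buffer="yisuuiko" (len 8), cursors c1@2 c2@6, authorship .1...2..
After op 3 (insert('w')): buffer="yiwsuuiwko" (len 10), cursors c1@3 c2@8, authorship .11...22..
After op 4 (insert('r')): buffer="yiwrsuuiwrko" (len 12), cursors c1@4 c2@10, authorship .111...222..
After op 5 (move_left): buffer="yiwrsuuiwrko" (len 12), cursors c1@3 c2@9, authorship .111...222..
After op 6 (move_left): buffer="yiwrsuuiwrko" (len 12), cursors c1@2 c2@8, authorship .111...222..

Answer: 2 8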